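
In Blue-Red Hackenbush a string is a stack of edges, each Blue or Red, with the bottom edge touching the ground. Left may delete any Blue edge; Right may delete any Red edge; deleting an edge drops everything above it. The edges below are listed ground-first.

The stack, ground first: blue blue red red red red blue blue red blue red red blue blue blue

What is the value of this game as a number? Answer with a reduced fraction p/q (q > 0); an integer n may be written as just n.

9039/8192

Recurse on prefixes of the 15-edge string blue blue red red red red blue blue red blue red red blue blue blue:
v_1 [b]  L=[0]  R=[none]  -> 1
v_2 [bb]  L=[0 1]  R=[none]  -> 2
v_3 [bbr]  L=[0 1]  R=[2]  -> 3/2
v_4 [bbrr]  L=[0 1]  R=[3/2 2]  -> 5/4
v_5 [bbrrr]  L=[0 1]  R=[5/4 3/2 2]  -> 9/8
v_6 [bbrrrr]  L=[0 1]  R=[9/8 5/4 3/2 2]  -> 17/16
v_7 [bbrrrrb]  L=[0 1 17/16]  R=[9/8 5/4 3/2 2]  -> 35/32
v_8 [bbrrrrbb]  L=[0 1 17/16 35/32]  R=[9/8 5/4 3/2 2]  -> 71/64
v_9 [bbrrrrbbr]  L=[0 1 17/16 35/32]  R=[71/64 9/8 5/4 3/2 2]  -> 141/128
v_10 [bbrrrrbbrb]  L=[0 1 17/16 35/32 141/128]  R=[71/64 9/8 5/4 3/2 2]  -> 283/256
v_11 [bbrrrrbbrbr]  L=[0 1 17/16 35/32 141/128]  R=[283/256 71/64 9/8 5/4 3/2 2]  -> 565/512
v_12 [bbrrrrbbrbrr]  L=[0 1 17/16 35/32 141/128]  R=[565/512 283/256 71/64 9/8 5/4 3/2 2]  -> 1129/1024
v_13 [bbrrrrbbrbrrb]  L=[0 1 17/16 35/32 141/128 1129/1024]  R=[565/512 283/256 71/64 9/8 5/4 3/2 2]  -> 2259/2048
v_14 [bbrrrrbbrbrrbb]  L=[0 1 17/16 35/32 141/128 1129/1024 2259/2048]  R=[565/512 283/256 71/64 9/8 5/4 3/2 2]  -> 4519/4096
v_15 [bbrrrrbbrbrrbbb]  L=[0 1 17/16 35/32 141/128 1129/1024 2259/2048 4519/4096]  R=[565/512 283/256 71/64 9/8 5/4 3/2 2]  -> 9039/8192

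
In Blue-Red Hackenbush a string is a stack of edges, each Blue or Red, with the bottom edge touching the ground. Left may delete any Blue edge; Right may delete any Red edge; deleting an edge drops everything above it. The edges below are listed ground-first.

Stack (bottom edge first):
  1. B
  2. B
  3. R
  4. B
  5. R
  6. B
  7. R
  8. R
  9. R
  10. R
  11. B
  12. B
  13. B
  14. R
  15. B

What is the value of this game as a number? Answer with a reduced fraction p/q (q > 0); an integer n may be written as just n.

13371/8192

G_1 [B]  L=[0]  R=[∅]  — 1
G_2 [BB]  L=[0; 1]  R=[∅]  — 2
G_3 [BBR]  L=[0; 1]  R=[2]  — 3/2
G_4 [BBRB]  L=[0; 1; 3/2]  R=[2]  — 7/4
G_5 [BBRBR]  L=[0; 1; 3/2]  R=[7/4; 2]  — 13/8
G_6 [BBRBRB]  L=[0; 1; 3/2; 13/8]  R=[7/4; 2]  — 27/16
G_7 [BBRBRBR]  L=[0; 1; 3/2; 13/8]  R=[27/16; 7/4; 2]  — 53/32
G_8 [BBRBRBRR]  L=[0; 1; 3/2; 13/8]  R=[53/32; 27/16; 7/4; 2]  — 105/64
G_9 [BBRBRBRRR]  L=[0; 1; 3/2; 13/8]  R=[105/64; 53/32; 27/16; 7/4; 2]  — 209/128
G_10 [BBRBRBRRRR]  L=[0; 1; 3/2; 13/8]  R=[209/128; 105/64; 53/32; 27/16; 7/4; 2]  — 417/256
G_11 [BBRBRBRRRRB]  L=[0; 1; 3/2; 13/8; 417/256]  R=[209/128; 105/64; 53/32; 27/16; 7/4; 2]  — 835/512
G_12 [BBRBRBRRRRBB]  L=[0; 1; 3/2; 13/8; 417/256; 835/512]  R=[209/128; 105/64; 53/32; 27/16; 7/4; 2]  — 1671/1024
G_13 [BBRBRBRRRRBBB]  L=[0; 1; 3/2; 13/8; 417/256; 835/512; 1671/1024]  R=[209/128; 105/64; 53/32; 27/16; 7/4; 2]  — 3343/2048
G_14 [BBRBRBRRRRBBBR]  L=[0; 1; 3/2; 13/8; 417/256; 835/512; 1671/1024]  R=[3343/2048; 209/128; 105/64; 53/32; 27/16; 7/4; 2]  — 6685/4096
G_15 [BBRBRBRRRRBBBRB]  L=[0; 1; 3/2; 13/8; 417/256; 835/512; 1671/1024; 6685/4096]  R=[3343/2048; 209/128; 105/64; 53/32; 27/16; 7/4; 2]  — 13371/8192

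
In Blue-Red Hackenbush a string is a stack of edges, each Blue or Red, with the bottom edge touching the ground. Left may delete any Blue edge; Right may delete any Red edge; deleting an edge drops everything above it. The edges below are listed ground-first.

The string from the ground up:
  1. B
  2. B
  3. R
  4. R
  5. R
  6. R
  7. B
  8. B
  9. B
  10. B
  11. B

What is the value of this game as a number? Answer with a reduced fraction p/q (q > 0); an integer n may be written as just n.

575/512

Prefix values for B B R R R R B B B B B via {L|R} + simplicity:
1 of 11 · B · max L 0 · min R +∞ => 1
2 of 11 · BB · max L 1 · min R +∞ => 2
3 of 11 · BBR · max L 1 · min R 2 => 3/2
4 of 11 · BBRR · max L 1 · min R 3/2 => 5/4
5 of 11 · BBRRR · max L 1 · min R 5/4 => 9/8
6 of 11 · BBRRRR · max L 1 · min R 9/8 => 17/16
7 of 11 · BBRRRRB · max L 17/16 · min R 9/8 => 35/32
8 of 11 · BBRRRRBB · max L 35/32 · min R 9/8 => 71/64
9 of 11 · BBRRRRBBB · max L 71/64 · min R 9/8 => 143/128
10 of 11 · BBRRRRBBBB · max L 143/128 · min R 9/8 => 287/256
11 of 11 · BBRRRRBBBBB · max L 287/256 · min R 9/8 => 575/512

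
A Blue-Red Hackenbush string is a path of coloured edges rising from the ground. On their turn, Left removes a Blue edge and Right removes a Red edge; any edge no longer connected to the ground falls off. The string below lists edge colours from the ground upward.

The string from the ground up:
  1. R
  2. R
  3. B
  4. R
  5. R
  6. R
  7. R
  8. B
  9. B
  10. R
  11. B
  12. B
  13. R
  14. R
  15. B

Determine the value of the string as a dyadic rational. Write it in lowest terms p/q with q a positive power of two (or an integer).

val_1 [R]  L=[∅]  R=[0]  — -1
val_2 [RR]  L=[∅]  R=[-1, 0]  — -2
val_3 [RRB]  L=[-2]  R=[-1, 0]  — -3/2
val_4 [RRBR]  L=[-2]  R=[-3/2, -1, 0]  — -7/4
val_5 [RRBRR]  L=[-2]  R=[-7/4, -3/2, -1, 0]  — -15/8
val_6 [RRBRRR]  L=[-2]  R=[-15/8, -7/4, -3/2, -1, 0]  — -31/16
val_7 [RRBRRRR]  L=[-2]  R=[-31/16, -15/8, -7/4, -3/2, -1, 0]  — -63/32
val_8 [RRBRRRRB]  L=[-2, -63/32]  R=[-31/16, -15/8, -7/4, -3/2, -1, 0]  — -125/64
val_9 [RRBRRRRBB]  L=[-2, -63/32, -125/64]  R=[-31/16, -15/8, -7/4, -3/2, -1, 0]  — -249/128
val_10 [RRBRRRRBBR]  L=[-2, -63/32, -125/64]  R=[-249/128, -31/16, -15/8, -7/4, -3/2, -1, 0]  — -499/256
val_11 [RRBRRRRBBRB]  L=[-2, -63/32, -125/64, -499/256]  R=[-249/128, -31/16, -15/8, -7/4, -3/2, -1, 0]  — -997/512
val_12 [RRBRRRRBBRBB]  L=[-2, -63/32, -125/64, -499/256, -997/512]  R=[-249/128, -31/16, -15/8, -7/4, -3/2, -1, 0]  — -1993/1024
val_13 [RRBRRRRBBRBBR]  L=[-2, -63/32, -125/64, -499/256, -997/512]  R=[-1993/1024, -249/128, -31/16, -15/8, -7/4, -3/2, -1, 0]  — -3987/2048
val_14 [RRBRRRRBBRBBRR]  L=[-2, -63/32, -125/64, -499/256, -997/512]  R=[-3987/2048, -1993/1024, -249/128, -31/16, -15/8, -7/4, -3/2, -1, 0]  — -7975/4096
val_15 [RRBRRRRBBRBBRRB]  L=[-2, -63/32, -125/64, -499/256, -997/512, -7975/4096]  R=[-3987/2048, -1993/1024, -249/128, -31/16, -15/8, -7/4, -3/2, -1, 0]  — -15949/8192

-15949/8192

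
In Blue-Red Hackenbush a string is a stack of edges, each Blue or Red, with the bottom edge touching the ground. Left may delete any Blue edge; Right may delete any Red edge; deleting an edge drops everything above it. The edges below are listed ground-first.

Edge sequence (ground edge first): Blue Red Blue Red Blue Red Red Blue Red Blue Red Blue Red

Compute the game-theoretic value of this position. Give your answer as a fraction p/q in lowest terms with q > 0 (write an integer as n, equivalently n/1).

2645/4096

Recurse on prefixes of the 13-edge string Blue Red Blue Red Blue Red Red Blue Red Blue Red Blue Red:
value_1 [B]  L=[0]  R=[none]  — 1
value_2 [BR]  L=[0]  R=[1]  — 1/2
value_3 [BRB]  L=[0 1/2]  R=[1]  — 3/4
value_4 [BRBR]  L=[0 1/2]  R=[3/4 1]  — 5/8
value_5 [BRBRB]  L=[0 1/2 5/8]  R=[3/4 1]  — 11/16
value_6 [BRBRBR]  L=[0 1/2 5/8]  R=[11/16 3/4 1]  — 21/32
value_7 [BRBRBRR]  L=[0 1/2 5/8]  R=[21/32 11/16 3/4 1]  — 41/64
value_8 [BRBRBRRB]  L=[0 1/2 5/8 41/64]  R=[21/32 11/16 3/4 1]  — 83/128
value_9 [BRBRBRRBR]  L=[0 1/2 5/8 41/64]  R=[83/128 21/32 11/16 3/4 1]  — 165/256
value_10 [BRBRBRRBRB]  L=[0 1/2 5/8 41/64 165/256]  R=[83/128 21/32 11/16 3/4 1]  — 331/512
value_11 [BRBRBRRBRBR]  L=[0 1/2 5/8 41/64 165/256]  R=[331/512 83/128 21/32 11/16 3/4 1]  — 661/1024
value_12 [BRBRBRRBRBRB]  L=[0 1/2 5/8 41/64 165/256 661/1024]  R=[331/512 83/128 21/32 11/16 3/4 1]  — 1323/2048
value_13 [BRBRBRRBRBRBR]  L=[0 1/2 5/8 41/64 165/256 661/1024]  R=[1323/2048 331/512 83/128 21/32 11/16 3/4 1]  — 2645/4096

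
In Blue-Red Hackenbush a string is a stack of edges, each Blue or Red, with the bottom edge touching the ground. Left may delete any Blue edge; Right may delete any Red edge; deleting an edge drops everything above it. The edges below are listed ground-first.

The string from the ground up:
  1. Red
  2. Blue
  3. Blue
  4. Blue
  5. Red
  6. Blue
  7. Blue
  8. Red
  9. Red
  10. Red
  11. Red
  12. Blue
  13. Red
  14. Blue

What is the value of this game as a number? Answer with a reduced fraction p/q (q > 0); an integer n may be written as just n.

g(R) = { · | 0 } gives -1
g(RB) = { -1 | 0 } gives -1/2
g(RBB) = { -1 -1/2 | 0 } gives -1/4
g(RBBB) = { -1 -1/2 -1/4 | 0 } gives -1/8
g(RBBBR) = { -1 -1/2 -1/4 | -1/8 0 } gives -3/16
g(RBBBRB) = { -1 -1/2 -1/4 -3/16 | -1/8 0 } gives -5/32
g(RBBBRBB) = { -1 -1/2 -1/4 -3/16 -5/32 | -1/8 0 } gives -9/64
g(RBBBRBBR) = { -1 -1/2 -1/4 -3/16 -5/32 | -9/64 -1/8 0 } gives -19/128
g(RBBBRBBRR) = { -1 -1/2 -1/4 -3/16 -5/32 | -19/128 -9/64 -1/8 0 } gives -39/256
g(RBBBRBBRRR) = { -1 -1/2 -1/4 -3/16 -5/32 | -39/256 -19/128 -9/64 -1/8 0 } gives -79/512
g(RBBBRBBRRRR) = { -1 -1/2 -1/4 -3/16 -5/32 | -79/512 -39/256 -19/128 -9/64 -1/8 0 } gives -159/1024
g(RBBBRBBRRRRB) = { -1 -1/2 -1/4 -3/16 -5/32 -159/1024 | -79/512 -39/256 -19/128 -9/64 -1/8 0 } gives -317/2048
g(RBBBRBBRRRRBR) = { -1 -1/2 -1/4 -3/16 -5/32 -159/1024 | -317/2048 -79/512 -39/256 -19/128 -9/64 -1/8 0 } gives -635/4096
g(RBBBRBBRRRRBRB) = { -1 -1/2 -1/4 -3/16 -5/32 -159/1024 -635/4096 | -317/2048 -79/512 -39/256 -19/128 -9/64 -1/8 0 } gives -1269/8192

-1269/8192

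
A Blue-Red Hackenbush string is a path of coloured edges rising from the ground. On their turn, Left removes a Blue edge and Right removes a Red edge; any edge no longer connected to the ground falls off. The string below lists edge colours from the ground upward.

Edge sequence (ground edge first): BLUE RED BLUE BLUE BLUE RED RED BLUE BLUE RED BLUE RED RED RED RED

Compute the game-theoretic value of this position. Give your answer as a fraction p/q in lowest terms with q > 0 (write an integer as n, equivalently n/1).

14753/16384

1 of 15 · B · max L 0 · min R +∞ = 1
2 of 15 · BR · max L 0 · min R 1 = 1/2
3 of 15 · BRB · max L 1/2 · min R 1 = 3/4
4 of 15 · BRBB · max L 3/4 · min R 1 = 7/8
5 of 15 · BRBBB · max L 7/8 · min R 1 = 15/16
6 of 15 · BRBBBR · max L 7/8 · min R 15/16 = 29/32
7 of 15 · BRBBBRR · max L 7/8 · min R 29/32 = 57/64
8 of 15 · BRBBBRRB · max L 57/64 · min R 29/32 = 115/128
9 of 15 · BRBBBRRBB · max L 115/128 · min R 29/32 = 231/256
10 of 15 · BRBBBRRBBR · max L 115/128 · min R 231/256 = 461/512
11 of 15 · BRBBBRRBBRB · max L 461/512 · min R 231/256 = 923/1024
12 of 15 · BRBBBRRBBRBR · max L 461/512 · min R 923/1024 = 1845/2048
13 of 15 · BRBBBRRBBRBRR · max L 461/512 · min R 1845/2048 = 3689/4096
14 of 15 · BRBBBRRBBRBRRR · max L 461/512 · min R 3689/4096 = 7377/8192
15 of 15 · BRBBBRRBBRBRRRR · max L 461/512 · min R 7377/8192 = 14753/16384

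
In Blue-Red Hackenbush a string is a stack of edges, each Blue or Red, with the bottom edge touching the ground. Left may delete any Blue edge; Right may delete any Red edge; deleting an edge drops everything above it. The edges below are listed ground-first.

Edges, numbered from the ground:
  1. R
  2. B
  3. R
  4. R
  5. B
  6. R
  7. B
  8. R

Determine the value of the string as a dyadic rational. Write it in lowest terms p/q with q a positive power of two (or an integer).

-107/128

Build v(s[:k]) for k = 1..8, string s = R B R R B R B R.
1 of 8 · R · max L −∞ · min R 0 gives -1
2 of 8 · RB · max L -1 · min R 0 gives -1/2
3 of 8 · RBR · max L -1 · min R -1/2 gives -3/4
4 of 8 · RBRR · max L -1 · min R -3/4 gives -7/8
5 of 8 · RBRRB · max L -7/8 · min R -3/4 gives -13/16
6 of 8 · RBRRBR · max L -7/8 · min R -13/16 gives -27/32
7 of 8 · RBRRBRB · max L -27/32 · min R -13/16 gives -53/64
8 of 8 · RBRRBRBR · max L -27/32 · min R -53/64 gives -107/128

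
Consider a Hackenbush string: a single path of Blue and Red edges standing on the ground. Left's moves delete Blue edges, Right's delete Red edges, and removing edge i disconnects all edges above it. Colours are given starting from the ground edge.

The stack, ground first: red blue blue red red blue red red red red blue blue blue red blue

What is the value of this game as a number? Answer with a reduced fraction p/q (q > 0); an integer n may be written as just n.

G_1 [r]  L=[none]  R=[0]  — -1
G_2 [rb]  L=[-1]  R=[0]  — -1/2
G_3 [rbb]  L=[-1,-1/2]  R=[0]  — -1/4
G_4 [rbbr]  L=[-1,-1/2]  R=[-1/4,0]  — -3/8
G_5 [rbbrr]  L=[-1,-1/2]  R=[-3/8,-1/4,0]  — -7/16
G_6 [rbbrrb]  L=[-1,-1/2,-7/16]  R=[-3/8,-1/4,0]  — -13/32
G_7 [rbbrrbr]  L=[-1,-1/2,-7/16]  R=[-13/32,-3/8,-1/4,0]  — -27/64
G_8 [rbbrrbrr]  L=[-1,-1/2,-7/16]  R=[-27/64,-13/32,-3/8,-1/4,0]  — -55/128
G_9 [rbbrrbrrr]  L=[-1,-1/2,-7/16]  R=[-55/128,-27/64,-13/32,-3/8,-1/4,0]  — -111/256
G_10 [rbbrrbrrrr]  L=[-1,-1/2,-7/16]  R=[-111/256,-55/128,-27/64,-13/32,-3/8,-1/4,0]  — -223/512
G_11 [rbbrrbrrrrb]  L=[-1,-1/2,-7/16,-223/512]  R=[-111/256,-55/128,-27/64,-13/32,-3/8,-1/4,0]  — -445/1024
G_12 [rbbrrbrrrrbb]  L=[-1,-1/2,-7/16,-223/512,-445/1024]  R=[-111/256,-55/128,-27/64,-13/32,-3/8,-1/4,0]  — -889/2048
G_13 [rbbrrbrrrrbbb]  L=[-1,-1/2,-7/16,-223/512,-445/1024,-889/2048]  R=[-111/256,-55/128,-27/64,-13/32,-3/8,-1/4,0]  — -1777/4096
G_14 [rbbrrbrrrrbbbr]  L=[-1,-1/2,-7/16,-223/512,-445/1024,-889/2048]  R=[-1777/4096,-111/256,-55/128,-27/64,-13/32,-3/8,-1/4,0]  — -3555/8192
G_15 [rbbrrbrrrrbbbrb]  L=[-1,-1/2,-7/16,-223/512,-445/1024,-889/2048,-3555/8192]  R=[-1777/4096,-111/256,-55/128,-27/64,-13/32,-3/8,-1/4,0]  — -7109/16384

-7109/16384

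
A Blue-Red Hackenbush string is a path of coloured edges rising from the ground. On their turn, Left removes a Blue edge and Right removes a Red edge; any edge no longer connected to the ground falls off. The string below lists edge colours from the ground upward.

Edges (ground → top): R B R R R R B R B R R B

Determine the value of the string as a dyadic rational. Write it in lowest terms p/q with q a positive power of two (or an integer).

g_1 [R]  L=[—]  R=[0]  -> -1
g_2 [RB]  L=[-1]  R=[0]  -> -1/2
g_3 [RBR]  L=[-1]  R=[-1/2,0]  -> -3/4
g_4 [RBRR]  L=[-1]  R=[-3/4,-1/2,0]  -> -7/8
g_5 [RBRRR]  L=[-1]  R=[-7/8,-3/4,-1/2,0]  -> -15/16
g_6 [RBRRRR]  L=[-1]  R=[-15/16,-7/8,-3/4,-1/2,0]  -> -31/32
g_7 [RBRRRRB]  L=[-1,-31/32]  R=[-15/16,-7/8,-3/4,-1/2,0]  -> -61/64
g_8 [RBRRRRBR]  L=[-1,-31/32]  R=[-61/64,-15/16,-7/8,-3/4,-1/2,0]  -> -123/128
g_9 [RBRRRRBRB]  L=[-1,-31/32,-123/128]  R=[-61/64,-15/16,-7/8,-3/4,-1/2,0]  -> -245/256
g_10 [RBRRRRBRBR]  L=[-1,-31/32,-123/128]  R=[-245/256,-61/64,-15/16,-7/8,-3/4,-1/2,0]  -> -491/512
g_11 [RBRRRRBRBRR]  L=[-1,-31/32,-123/128]  R=[-491/512,-245/256,-61/64,-15/16,-7/8,-3/4,-1/2,0]  -> -983/1024
g_12 [RBRRRRBRBRRB]  L=[-1,-31/32,-123/128,-983/1024]  R=[-491/512,-245/256,-61/64,-15/16,-7/8,-3/4,-1/2,0]  -> -1965/2048

-1965/2048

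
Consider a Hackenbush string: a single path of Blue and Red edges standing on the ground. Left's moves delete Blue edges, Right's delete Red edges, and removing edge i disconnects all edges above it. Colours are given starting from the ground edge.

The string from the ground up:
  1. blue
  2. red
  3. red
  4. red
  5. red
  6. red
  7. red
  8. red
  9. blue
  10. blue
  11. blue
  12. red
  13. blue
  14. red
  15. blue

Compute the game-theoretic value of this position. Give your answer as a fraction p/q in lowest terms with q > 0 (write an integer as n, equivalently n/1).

235/16384

g_1 [b]  L=[0]  R=[]  -> 1
g_2 [br]  L=[0]  R=[1]  -> 1/2
g_3 [brr]  L=[0]  R=[1/2; 1]  -> 1/4
g_4 [brrr]  L=[0]  R=[1/4; 1/2; 1]  -> 1/8
g_5 [brrrr]  L=[0]  R=[1/8; 1/4; 1/2; 1]  -> 1/16
g_6 [brrrrr]  L=[0]  R=[1/16; 1/8; 1/4; 1/2; 1]  -> 1/32
g_7 [brrrrrr]  L=[0]  R=[1/32; 1/16; 1/8; 1/4; 1/2; 1]  -> 1/64
g_8 [brrrrrrr]  L=[0]  R=[1/64; 1/32; 1/16; 1/8; 1/4; 1/2; 1]  -> 1/128
g_9 [brrrrrrrb]  L=[0; 1/128]  R=[1/64; 1/32; 1/16; 1/8; 1/4; 1/2; 1]  -> 3/256
g_10 [brrrrrrrbb]  L=[0; 1/128; 3/256]  R=[1/64; 1/32; 1/16; 1/8; 1/4; 1/2; 1]  -> 7/512
g_11 [brrrrrrrbbb]  L=[0; 1/128; 3/256; 7/512]  R=[1/64; 1/32; 1/16; 1/8; 1/4; 1/2; 1]  -> 15/1024
g_12 [brrrrrrrbbbr]  L=[0; 1/128; 3/256; 7/512]  R=[15/1024; 1/64; 1/32; 1/16; 1/8; 1/4; 1/2; 1]  -> 29/2048
g_13 [brrrrrrrbbbrb]  L=[0; 1/128; 3/256; 7/512; 29/2048]  R=[15/1024; 1/64; 1/32; 1/16; 1/8; 1/4; 1/2; 1]  -> 59/4096
g_14 [brrrrrrrbbbrbr]  L=[0; 1/128; 3/256; 7/512; 29/2048]  R=[59/4096; 15/1024; 1/64; 1/32; 1/16; 1/8; 1/4; 1/2; 1]  -> 117/8192
g_15 [brrrrrrrbbbrbrb]  L=[0; 1/128; 3/256; 7/512; 29/2048; 117/8192]  R=[59/4096; 15/1024; 1/64; 1/32; 1/16; 1/8; 1/4; 1/2; 1]  -> 235/16384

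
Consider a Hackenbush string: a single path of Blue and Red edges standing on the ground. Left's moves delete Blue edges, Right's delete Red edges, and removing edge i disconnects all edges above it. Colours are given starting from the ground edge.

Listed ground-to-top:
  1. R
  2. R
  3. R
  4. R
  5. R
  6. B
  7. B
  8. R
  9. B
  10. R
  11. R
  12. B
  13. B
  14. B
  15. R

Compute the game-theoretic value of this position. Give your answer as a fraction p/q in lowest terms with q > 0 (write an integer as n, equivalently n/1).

edge 1 of 15 (R): { · | 0 } — -1
edge 2 of 15 (R): { · | -1, 0 } — -2
edge 3 of 15 (R): { · | -2, -1, 0 } — -3
edge 4 of 15 (R): { · | -3, -2, -1, 0 } — -4
edge 5 of 15 (R): { · | -4, -3, -2, -1, 0 } — -5
edge 6 of 15 (B): { -5 | -4, -3, -2, -1, 0 } — -9/2
edge 7 of 15 (B): { -5, -9/2 | -4, -3, -2, -1, 0 } — -17/4
edge 8 of 15 (R): { -5, -9/2 | -17/4, -4, -3, -2, -1, 0 } — -35/8
edge 9 of 15 (B): { -5, -9/2, -35/8 | -17/4, -4, -3, -2, -1, 0 } — -69/16
edge 10 of 15 (R): { -5, -9/2, -35/8 | -69/16, -17/4, -4, -3, -2, -1, 0 } — -139/32
edge 11 of 15 (R): { -5, -9/2, -35/8 | -139/32, -69/16, -17/4, -4, -3, -2, -1, 0 } — -279/64
edge 12 of 15 (B): { -5, -9/2, -35/8, -279/64 | -139/32, -69/16, -17/4, -4, -3, -2, -1, 0 } — -557/128
edge 13 of 15 (B): { -5, -9/2, -35/8, -279/64, -557/128 | -139/32, -69/16, -17/4, -4, -3, -2, -1, 0 } — -1113/256
edge 14 of 15 (B): { -5, -9/2, -35/8, -279/64, -557/128, -1113/256 | -139/32, -69/16, -17/4, -4, -3, -2, -1, 0 } — -2225/512
edge 15 of 15 (R): { -5, -9/2, -35/8, -279/64, -557/128, -1113/256 | -2225/512, -139/32, -69/16, -17/4, -4, -3, -2, -1, 0 } — -4451/1024

-4451/1024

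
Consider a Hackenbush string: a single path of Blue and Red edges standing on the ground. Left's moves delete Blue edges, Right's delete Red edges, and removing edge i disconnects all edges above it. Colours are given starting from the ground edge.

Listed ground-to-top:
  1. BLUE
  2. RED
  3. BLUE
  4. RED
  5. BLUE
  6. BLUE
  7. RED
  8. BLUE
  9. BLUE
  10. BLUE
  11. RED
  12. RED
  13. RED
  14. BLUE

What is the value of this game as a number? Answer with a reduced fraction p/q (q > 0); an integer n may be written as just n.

5859/8192

val(B) = { 0 | — } so 1
val(BR) = { 0 | 1 } so 1/2
val(BRB) = { 0, 1/2 | 1 } so 3/4
val(BRBR) = { 0, 1/2 | 3/4, 1 } so 5/8
val(BRBRB) = { 0, 1/2, 5/8 | 3/4, 1 } so 11/16
val(BRBRBB) = { 0, 1/2, 5/8, 11/16 | 3/4, 1 } so 23/32
val(BRBRBBR) = { 0, 1/2, 5/8, 11/16 | 23/32, 3/4, 1 } so 45/64
val(BRBRBBRB) = { 0, 1/2, 5/8, 11/16, 45/64 | 23/32, 3/4, 1 } so 91/128
val(BRBRBBRBB) = { 0, 1/2, 5/8, 11/16, 45/64, 91/128 | 23/32, 3/4, 1 } so 183/256
val(BRBRBBRBBB) = { 0, 1/2, 5/8, 11/16, 45/64, 91/128, 183/256 | 23/32, 3/4, 1 } so 367/512
val(BRBRBBRBBBR) = { 0, 1/2, 5/8, 11/16, 45/64, 91/128, 183/256 | 367/512, 23/32, 3/4, 1 } so 733/1024
val(BRBRBBRBBBRR) = { 0, 1/2, 5/8, 11/16, 45/64, 91/128, 183/256 | 733/1024, 367/512, 23/32, 3/4, 1 } so 1465/2048
val(BRBRBBRBBBRRR) = { 0, 1/2, 5/8, 11/16, 45/64, 91/128, 183/256 | 1465/2048, 733/1024, 367/512, 23/32, 3/4, 1 } so 2929/4096
val(BRBRBBRBBBRRRB) = { 0, 1/2, 5/8, 11/16, 45/64, 91/128, 183/256, 2929/4096 | 1465/2048, 733/1024, 367/512, 23/32, 3/4, 1 } so 5859/8192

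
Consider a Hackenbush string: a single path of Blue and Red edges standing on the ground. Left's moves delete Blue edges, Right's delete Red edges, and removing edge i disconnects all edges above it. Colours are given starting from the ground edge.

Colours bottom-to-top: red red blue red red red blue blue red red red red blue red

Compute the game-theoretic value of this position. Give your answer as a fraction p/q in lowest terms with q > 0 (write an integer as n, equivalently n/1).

-7803/4096

1 of 14 · r · max L −∞ · min R 0 -> -1
2 of 14 · rr · max L −∞ · min R -1 -> -2
3 of 14 · rrb · max L -2 · min R -1 -> -3/2
4 of 14 · rrbr · max L -2 · min R -3/2 -> -7/4
5 of 14 · rrbrr · max L -2 · min R -7/4 -> -15/8
6 of 14 · rrbrrr · max L -2 · min R -15/8 -> -31/16
7 of 14 · rrbrrrb · max L -31/16 · min R -15/8 -> -61/32
8 of 14 · rrbrrrbb · max L -61/32 · min R -15/8 -> -121/64
9 of 14 · rrbrrrbbr · max L -61/32 · min R -121/64 -> -243/128
10 of 14 · rrbrrrbbrr · max L -61/32 · min R -243/128 -> -487/256
11 of 14 · rrbrrrbbrrr · max L -61/32 · min R -487/256 -> -975/512
12 of 14 · rrbrrrbbrrrr · max L -61/32 · min R -975/512 -> -1951/1024
13 of 14 · rrbrrrbbrrrrb · max L -1951/1024 · min R -975/512 -> -3901/2048
14 of 14 · rrbrrrbbrrrrbr · max L -1951/1024 · min R -3901/2048 -> -7803/4096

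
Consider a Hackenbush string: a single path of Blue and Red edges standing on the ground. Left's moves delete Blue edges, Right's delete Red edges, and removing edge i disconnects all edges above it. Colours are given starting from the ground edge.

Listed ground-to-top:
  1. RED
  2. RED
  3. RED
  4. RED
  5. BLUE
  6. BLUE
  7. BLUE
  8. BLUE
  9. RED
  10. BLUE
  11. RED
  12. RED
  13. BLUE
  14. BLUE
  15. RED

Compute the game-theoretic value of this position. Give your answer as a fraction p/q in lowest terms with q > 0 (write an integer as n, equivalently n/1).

-6323/2048

Prefix values for RED RED RED RED BLUE BLUE BLUE BLUE RED BLUE RED RED BLUE BLUE RED via {L|R} + simplicity:
edge 1 of 15 (RED): { (no moves) | 0 } => -1
edge 2 of 15 (RED): { (no moves) | -1 0 } => -2
edge 3 of 15 (RED): { (no moves) | -2 -1 0 } => -3
edge 4 of 15 (RED): { (no moves) | -3 -2 -1 0 } => -4
edge 5 of 15 (BLUE): { -4 | -3 -2 -1 0 } => -7/2
edge 6 of 15 (BLUE): { -4 -7/2 | -3 -2 -1 0 } => -13/4
edge 7 of 15 (BLUE): { -4 -7/2 -13/4 | -3 -2 -1 0 } => -25/8
edge 8 of 15 (BLUE): { -4 -7/2 -13/4 -25/8 | -3 -2 -1 0 } => -49/16
edge 9 of 15 (RED): { -4 -7/2 -13/4 -25/8 | -49/16 -3 -2 -1 0 } => -99/32
edge 10 of 15 (BLUE): { -4 -7/2 -13/4 -25/8 -99/32 | -49/16 -3 -2 -1 0 } => -197/64
edge 11 of 15 (RED): { -4 -7/2 -13/4 -25/8 -99/32 | -197/64 -49/16 -3 -2 -1 0 } => -395/128
edge 12 of 15 (RED): { -4 -7/2 -13/4 -25/8 -99/32 | -395/128 -197/64 -49/16 -3 -2 -1 0 } => -791/256
edge 13 of 15 (BLUE): { -4 -7/2 -13/4 -25/8 -99/32 -791/256 | -395/128 -197/64 -49/16 -3 -2 -1 0 } => -1581/512
edge 14 of 15 (BLUE): { -4 -7/2 -13/4 -25/8 -99/32 -791/256 -1581/512 | -395/128 -197/64 -49/16 -3 -2 -1 0 } => -3161/1024
edge 15 of 15 (RED): { -4 -7/2 -13/4 -25/8 -99/32 -791/256 -1581/512 | -3161/1024 -395/128 -197/64 -49/16 -3 -2 -1 0 } => -6323/2048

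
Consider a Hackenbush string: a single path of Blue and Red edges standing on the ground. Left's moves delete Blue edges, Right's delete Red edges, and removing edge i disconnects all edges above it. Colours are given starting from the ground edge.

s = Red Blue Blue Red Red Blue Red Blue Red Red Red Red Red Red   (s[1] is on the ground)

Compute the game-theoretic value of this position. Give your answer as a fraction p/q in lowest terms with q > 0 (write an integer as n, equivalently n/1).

Prefix values for Red Blue Blue Red Red Blue Red Blue Red Red Red Red Red Red via {L|R} + simplicity:
step 1: add Red to get R; options L={  } R={ 0 } gives -1
step 2: add Blue to get RB; options L={ -1 } R={ 0 } gives -1/2
step 3: add Blue to get RBB; options L={ -1; -1/2 } R={ 0 } gives -1/4
step 4: add Red to get RBBR; options L={ -1; -1/2 } R={ -1/4; 0 } gives -3/8
step 5: add Red to get RBBRR; options L={ -1; -1/2 } R={ -3/8; -1/4; 0 } gives -7/16
step 6: add Blue to get RBBRRB; options L={ -1; -1/2; -7/16 } R={ -3/8; -1/4; 0 } gives -13/32
step 7: add Red to get RBBRRBR; options L={ -1; -1/2; -7/16 } R={ -13/32; -3/8; -1/4; 0 } gives -27/64
step 8: add Blue to get RBBRRBRB; options L={ -1; -1/2; -7/16; -27/64 } R={ -13/32; -3/8; -1/4; 0 } gives -53/128
step 9: add Red to get RBBRRBRBR; options L={ -1; -1/2; -7/16; -27/64 } R={ -53/128; -13/32; -3/8; -1/4; 0 } gives -107/256
step 10: add Red to get RBBRRBRBRR; options L={ -1; -1/2; -7/16; -27/64 } R={ -107/256; -53/128; -13/32; -3/8; -1/4; 0 } gives -215/512
step 11: add Red to get RBBRRBRBRRR; options L={ -1; -1/2; -7/16; -27/64 } R={ -215/512; -107/256; -53/128; -13/32; -3/8; -1/4; 0 } gives -431/1024
step 12: add Red to get RBBRRBRBRRRR; options L={ -1; -1/2; -7/16; -27/64 } R={ -431/1024; -215/512; -107/256; -53/128; -13/32; -3/8; -1/4; 0 } gives -863/2048
step 13: add Red to get RBBRRBRBRRRRR; options L={ -1; -1/2; -7/16; -27/64 } R={ -863/2048; -431/1024; -215/512; -107/256; -53/128; -13/32; -3/8; -1/4; 0 } gives -1727/4096
step 14: add Red to get RBBRRBRBRRRRRR; options L={ -1; -1/2; -7/16; -27/64 } R={ -1727/4096; -863/2048; -431/1024; -215/512; -107/256; -53/128; -13/32; -3/8; -1/4; 0 } gives -3455/8192

-3455/8192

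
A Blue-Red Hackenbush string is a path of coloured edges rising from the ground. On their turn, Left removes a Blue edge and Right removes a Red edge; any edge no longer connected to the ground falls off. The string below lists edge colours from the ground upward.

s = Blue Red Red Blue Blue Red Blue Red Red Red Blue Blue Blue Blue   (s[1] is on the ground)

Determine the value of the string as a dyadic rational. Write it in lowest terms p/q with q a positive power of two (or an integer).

edge 1 of 14 (Blue): { 0 | (no moves) } -> 1
edge 2 of 14 (Red): { 0 | 1 } -> 1/2
edge 3 of 14 (Red): { 0 | 1/2 1 } -> 1/4
edge 4 of 14 (Blue): { 0 1/4 | 1/2 1 } -> 3/8
edge 5 of 14 (Blue): { 0 1/4 3/8 | 1/2 1 } -> 7/16
edge 6 of 14 (Red): { 0 1/4 3/8 | 7/16 1/2 1 } -> 13/32
edge 7 of 14 (Blue): { 0 1/4 3/8 13/32 | 7/16 1/2 1 } -> 27/64
edge 8 of 14 (Red): { 0 1/4 3/8 13/32 | 27/64 7/16 1/2 1 } -> 53/128
edge 9 of 14 (Red): { 0 1/4 3/8 13/32 | 53/128 27/64 7/16 1/2 1 } -> 105/256
edge 10 of 14 (Red): { 0 1/4 3/8 13/32 | 105/256 53/128 27/64 7/16 1/2 1 } -> 209/512
edge 11 of 14 (Blue): { 0 1/4 3/8 13/32 209/512 | 105/256 53/128 27/64 7/16 1/2 1 } -> 419/1024
edge 12 of 14 (Blue): { 0 1/4 3/8 13/32 209/512 419/1024 | 105/256 53/128 27/64 7/16 1/2 1 } -> 839/2048
edge 13 of 14 (Blue): { 0 1/4 3/8 13/32 209/512 419/1024 839/2048 | 105/256 53/128 27/64 7/16 1/2 1 } -> 1679/4096
edge 14 of 14 (Blue): { 0 1/4 3/8 13/32 209/512 419/1024 839/2048 1679/4096 | 105/256 53/128 27/64 7/16 1/2 1 } -> 3359/8192

3359/8192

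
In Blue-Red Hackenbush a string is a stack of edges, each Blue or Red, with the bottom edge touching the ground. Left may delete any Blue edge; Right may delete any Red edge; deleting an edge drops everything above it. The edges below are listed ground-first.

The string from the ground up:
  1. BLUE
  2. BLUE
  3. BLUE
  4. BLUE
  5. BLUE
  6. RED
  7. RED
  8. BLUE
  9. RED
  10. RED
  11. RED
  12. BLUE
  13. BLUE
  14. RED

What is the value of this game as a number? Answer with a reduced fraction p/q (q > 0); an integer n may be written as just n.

Prefix values for BLUE BLUE BLUE BLUE BLUE RED RED BLUE RED RED RED BLUE BLUE RED via {L|R} + simplicity:
val_1 [B]  L=[0]  R=[—]  — 1
val_2 [BB]  L=[0; 1]  R=[—]  — 2
val_3 [BBB]  L=[0; 1; 2]  R=[—]  — 3
val_4 [BBBB]  L=[0; 1; 2; 3]  R=[—]  — 4
val_5 [BBBBB]  L=[0; 1; 2; 3; 4]  R=[—]  — 5
val_6 [BBBBBR]  L=[0; 1; 2; 3; 4]  R=[5]  — 9/2
val_7 [BBBBBRR]  L=[0; 1; 2; 3; 4]  R=[9/2; 5]  — 17/4
val_8 [BBBBBRRB]  L=[0; 1; 2; 3; 4; 17/4]  R=[9/2; 5]  — 35/8
val_9 [BBBBBRRBR]  L=[0; 1; 2; 3; 4; 17/4]  R=[35/8; 9/2; 5]  — 69/16
val_10 [BBBBBRRBRR]  L=[0; 1; 2; 3; 4; 17/4]  R=[69/16; 35/8; 9/2; 5]  — 137/32
val_11 [BBBBBRRBRRR]  L=[0; 1; 2; 3; 4; 17/4]  R=[137/32; 69/16; 35/8; 9/2; 5]  — 273/64
val_12 [BBBBBRRBRRRB]  L=[0; 1; 2; 3; 4; 17/4; 273/64]  R=[137/32; 69/16; 35/8; 9/2; 5]  — 547/128
val_13 [BBBBBRRBRRRBB]  L=[0; 1; 2; 3; 4; 17/4; 273/64; 547/128]  R=[137/32; 69/16; 35/8; 9/2; 5]  — 1095/256
val_14 [BBBBBRRBRRRBBR]  L=[0; 1; 2; 3; 4; 17/4; 273/64; 547/128]  R=[1095/256; 137/32; 69/16; 35/8; 9/2; 5]  — 2189/512

2189/512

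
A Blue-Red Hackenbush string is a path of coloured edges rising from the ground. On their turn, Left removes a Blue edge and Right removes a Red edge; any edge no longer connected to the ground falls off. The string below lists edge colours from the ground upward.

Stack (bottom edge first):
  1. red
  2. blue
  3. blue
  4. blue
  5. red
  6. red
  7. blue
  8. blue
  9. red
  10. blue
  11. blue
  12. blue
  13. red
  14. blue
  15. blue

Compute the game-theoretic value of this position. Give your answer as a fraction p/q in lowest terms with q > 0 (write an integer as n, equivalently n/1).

Build val(s[:k]) for k = 1..15, string s = red blue blue blue red red blue blue red blue blue blue red blue blue.
val(r) = { ∅ | 0 } so -1
val(rb) = { -1 | 0 } so -1/2
val(rbb) = { -1, -1/2 | 0 } so -1/4
val(rbbb) = { -1, -1/2, -1/4 | 0 } so -1/8
val(rbbbr) = { -1, -1/2, -1/4 | -1/8, 0 } so -3/16
val(rbbbrr) = { -1, -1/2, -1/4 | -3/16, -1/8, 0 } so -7/32
val(rbbbrrb) = { -1, -1/2, -1/4, -7/32 | -3/16, -1/8, 0 } so -13/64
val(rbbbrrbb) = { -1, -1/2, -1/4, -7/32, -13/64 | -3/16, -1/8, 0 } so -25/128
val(rbbbrrbbr) = { -1, -1/2, -1/4, -7/32, -13/64 | -25/128, -3/16, -1/8, 0 } so -51/256
val(rbbbrrbbrb) = { -1, -1/2, -1/4, -7/32, -13/64, -51/256 | -25/128, -3/16, -1/8, 0 } so -101/512
val(rbbbrrbbrbb) = { -1, -1/2, -1/4, -7/32, -13/64, -51/256, -101/512 | -25/128, -3/16, -1/8, 0 } so -201/1024
val(rbbbrrbbrbbb) = { -1, -1/2, -1/4, -7/32, -13/64, -51/256, -101/512, -201/1024 | -25/128, -3/16, -1/8, 0 } so -401/2048
val(rbbbrrbbrbbbr) = { -1, -1/2, -1/4, -7/32, -13/64, -51/256, -101/512, -201/1024 | -401/2048, -25/128, -3/16, -1/8, 0 } so -803/4096
val(rbbbrrbbrbbbrb) = { -1, -1/2, -1/4, -7/32, -13/64, -51/256, -101/512, -201/1024, -803/4096 | -401/2048, -25/128, -3/16, -1/8, 0 } so -1605/8192
val(rbbbrrbbrbbbrbb) = { -1, -1/2, -1/4, -7/32, -13/64, -51/256, -101/512, -201/1024, -803/4096, -1605/8192 | -401/2048, -25/128, -3/16, -1/8, 0 } so -3209/16384

-3209/16384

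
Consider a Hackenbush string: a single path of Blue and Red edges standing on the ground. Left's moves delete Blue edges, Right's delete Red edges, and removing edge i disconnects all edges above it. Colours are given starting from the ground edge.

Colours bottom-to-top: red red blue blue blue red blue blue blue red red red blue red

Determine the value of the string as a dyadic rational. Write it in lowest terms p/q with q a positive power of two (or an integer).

step 1: add red to get r; options L={ — } R={ 0 } -> -1
step 2: add red to get rr; options L={ — } R={ -1, 0 } -> -2
step 3: add blue to get rrb; options L={ -2 } R={ -1, 0 } -> -3/2
step 4: add blue to get rrbb; options L={ -2, -3/2 } R={ -1, 0 } -> -5/4
step 5: add blue to get rrbbb; options L={ -2, -3/2, -5/4 } R={ -1, 0 } -> -9/8
step 6: add red to get rrbbbr; options L={ -2, -3/2, -5/4 } R={ -9/8, -1, 0 } -> -19/16
step 7: add blue to get rrbbbrb; options L={ -2, -3/2, -5/4, -19/16 } R={ -9/8, -1, 0 } -> -37/32
step 8: add blue to get rrbbbrbb; options L={ -2, -3/2, -5/4, -19/16, -37/32 } R={ -9/8, -1, 0 } -> -73/64
step 9: add blue to get rrbbbrbbb; options L={ -2, -3/2, -5/4, -19/16, -37/32, -73/64 } R={ -9/8, -1, 0 } -> -145/128
step 10: add red to get rrbbbrbbbr; options L={ -2, -3/2, -5/4, -19/16, -37/32, -73/64 } R={ -145/128, -9/8, -1, 0 } -> -291/256
step 11: add red to get rrbbbrbbbrr; options L={ -2, -3/2, -5/4, -19/16, -37/32, -73/64 } R={ -291/256, -145/128, -9/8, -1, 0 } -> -583/512
step 12: add red to get rrbbbrbbbrrr; options L={ -2, -3/2, -5/4, -19/16, -37/32, -73/64 } R={ -583/512, -291/256, -145/128, -9/8, -1, 0 } -> -1167/1024
step 13: add blue to get rrbbbrbbbrrrb; options L={ -2, -3/2, -5/4, -19/16, -37/32, -73/64, -1167/1024 } R={ -583/512, -291/256, -145/128, -9/8, -1, 0 } -> -2333/2048
step 14: add red to get rrbbbrbbbrrrbr; options L={ -2, -3/2, -5/4, -19/16, -37/32, -73/64, -1167/1024 } R={ -2333/2048, -583/512, -291/256, -145/128, -9/8, -1, 0 } -> -4667/4096

-4667/4096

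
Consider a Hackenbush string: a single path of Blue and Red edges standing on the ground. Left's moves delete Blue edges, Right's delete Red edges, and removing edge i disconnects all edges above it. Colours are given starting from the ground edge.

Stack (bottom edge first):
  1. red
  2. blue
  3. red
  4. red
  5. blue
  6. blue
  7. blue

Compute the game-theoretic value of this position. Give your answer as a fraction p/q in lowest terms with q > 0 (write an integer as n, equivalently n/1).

-49/64

r: Left { (no moves) }, Right { 0 } = simplest -1
rb: Left { -1 }, Right { 0 } = simplest -1/2
rbr: Left { -1 }, Right { -1/2; 0 } = simplest -3/4
rbrr: Left { -1 }, Right { -3/4; -1/2; 0 } = simplest -7/8
rbrrb: Left { -1; -7/8 }, Right { -3/4; -1/2; 0 } = simplest -13/16
rbrrbb: Left { -1; -7/8; -13/16 }, Right { -3/4; -1/2; 0 } = simplest -25/32
rbrrbbb: Left { -1; -7/8; -13/16; -25/32 }, Right { -3/4; -1/2; 0 } = simplest -49/64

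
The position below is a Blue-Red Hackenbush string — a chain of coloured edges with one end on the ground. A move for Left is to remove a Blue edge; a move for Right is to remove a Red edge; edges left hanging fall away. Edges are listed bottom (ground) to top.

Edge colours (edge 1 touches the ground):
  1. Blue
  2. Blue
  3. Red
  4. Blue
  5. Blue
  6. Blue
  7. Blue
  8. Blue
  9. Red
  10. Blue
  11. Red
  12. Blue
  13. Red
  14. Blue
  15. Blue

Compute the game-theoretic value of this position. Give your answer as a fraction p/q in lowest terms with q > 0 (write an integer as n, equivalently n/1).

16215/8192

step 1: add Blue to get B; options L={ 0 } R={  } -> 1
step 2: add Blue to get BB; options L={ 0 1 } R={  } -> 2
step 3: add Red to get BBR; options L={ 0 1 } R={ 2 } -> 3/2
step 4: add Blue to get BBRB; options L={ 0 1 3/2 } R={ 2 } -> 7/4
step 5: add Blue to get BBRBB; options L={ 0 1 3/2 7/4 } R={ 2 } -> 15/8
step 6: add Blue to get BBRBBB; options L={ 0 1 3/2 7/4 15/8 } R={ 2 } -> 31/16
step 7: add Blue to get BBRBBBB; options L={ 0 1 3/2 7/4 15/8 31/16 } R={ 2 } -> 63/32
step 8: add Blue to get BBRBBBBB; options L={ 0 1 3/2 7/4 15/8 31/16 63/32 } R={ 2 } -> 127/64
step 9: add Red to get BBRBBBBBR; options L={ 0 1 3/2 7/4 15/8 31/16 63/32 } R={ 127/64 2 } -> 253/128
step 10: add Blue to get BBRBBBBBRB; options L={ 0 1 3/2 7/4 15/8 31/16 63/32 253/128 } R={ 127/64 2 } -> 507/256
step 11: add Red to get BBRBBBBBRBR; options L={ 0 1 3/2 7/4 15/8 31/16 63/32 253/128 } R={ 507/256 127/64 2 } -> 1013/512
step 12: add Blue to get BBRBBBBBRBRB; options L={ 0 1 3/2 7/4 15/8 31/16 63/32 253/128 1013/512 } R={ 507/256 127/64 2 } -> 2027/1024
step 13: add Red to get BBRBBBBBRBRBR; options L={ 0 1 3/2 7/4 15/8 31/16 63/32 253/128 1013/512 } R={ 2027/1024 507/256 127/64 2 } -> 4053/2048
step 14: add Blue to get BBRBBBBBRBRBRB; options L={ 0 1 3/2 7/4 15/8 31/16 63/32 253/128 1013/512 4053/2048 } R={ 2027/1024 507/256 127/64 2 } -> 8107/4096
step 15: add Blue to get BBRBBBBBRBRBRBB; options L={ 0 1 3/2 7/4 15/8 31/16 63/32 253/128 1013/512 4053/2048 8107/4096 } R={ 2027/1024 507/256 127/64 2 } -> 16215/8192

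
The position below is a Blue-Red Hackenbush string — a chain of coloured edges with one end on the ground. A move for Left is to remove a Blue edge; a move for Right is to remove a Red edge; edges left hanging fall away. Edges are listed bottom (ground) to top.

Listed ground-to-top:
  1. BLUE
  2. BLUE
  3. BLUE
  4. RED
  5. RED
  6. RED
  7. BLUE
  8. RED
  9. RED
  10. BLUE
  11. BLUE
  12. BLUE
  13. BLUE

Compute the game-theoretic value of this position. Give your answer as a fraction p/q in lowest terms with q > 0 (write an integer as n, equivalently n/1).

2207/1024

B: Left { 0 }, Right { (no moves) } gives simplest 1
BB: Left { 0,1 }, Right { (no moves) } gives simplest 2
BBB: Left { 0,1,2 }, Right { (no moves) } gives simplest 3
BBBR: Left { 0,1,2 }, Right { 3 } gives simplest 5/2
BBBRR: Left { 0,1,2 }, Right { 5/2,3 } gives simplest 9/4
BBBRRR: Left { 0,1,2 }, Right { 9/4,5/2,3 } gives simplest 17/8
BBBRRRB: Left { 0,1,2,17/8 }, Right { 9/4,5/2,3 } gives simplest 35/16
BBBRRRBR: Left { 0,1,2,17/8 }, Right { 35/16,9/4,5/2,3 } gives simplest 69/32
BBBRRRBRR: Left { 0,1,2,17/8 }, Right { 69/32,35/16,9/4,5/2,3 } gives simplest 137/64
BBBRRRBRRB: Left { 0,1,2,17/8,137/64 }, Right { 69/32,35/16,9/4,5/2,3 } gives simplest 275/128
BBBRRRBRRBB: Left { 0,1,2,17/8,137/64,275/128 }, Right { 69/32,35/16,9/4,5/2,3 } gives simplest 551/256
BBBRRRBRRBBB: Left { 0,1,2,17/8,137/64,275/128,551/256 }, Right { 69/32,35/16,9/4,5/2,3 } gives simplest 1103/512
BBBRRRBRRBBBB: Left { 0,1,2,17/8,137/64,275/128,551/256,1103/512 }, Right { 69/32,35/16,9/4,5/2,3 } gives simplest 2207/1024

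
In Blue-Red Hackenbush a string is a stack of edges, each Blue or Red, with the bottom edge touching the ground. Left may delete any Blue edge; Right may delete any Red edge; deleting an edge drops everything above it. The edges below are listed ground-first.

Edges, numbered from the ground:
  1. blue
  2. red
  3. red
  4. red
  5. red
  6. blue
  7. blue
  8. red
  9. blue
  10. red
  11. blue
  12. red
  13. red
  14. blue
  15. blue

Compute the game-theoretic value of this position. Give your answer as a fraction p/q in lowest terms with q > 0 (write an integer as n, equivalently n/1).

b: Left { 0 }, Right { — } so simplest 1
br: Left { 0 }, Right { 1 } so simplest 1/2
brr: Left { 0 }, Right { 1/2,1 } so simplest 1/4
brrr: Left { 0 }, Right { 1/4,1/2,1 } so simplest 1/8
brrrr: Left { 0 }, Right { 1/8,1/4,1/2,1 } so simplest 1/16
brrrrb: Left { 0,1/16 }, Right { 1/8,1/4,1/2,1 } so simplest 3/32
brrrrbb: Left { 0,1/16,3/32 }, Right { 1/8,1/4,1/2,1 } so simplest 7/64
brrrrbbr: Left { 0,1/16,3/32 }, Right { 7/64,1/8,1/4,1/2,1 } so simplest 13/128
brrrrbbrb: Left { 0,1/16,3/32,13/128 }, Right { 7/64,1/8,1/4,1/2,1 } so simplest 27/256
brrrrbbrbr: Left { 0,1/16,3/32,13/128 }, Right { 27/256,7/64,1/8,1/4,1/2,1 } so simplest 53/512
brrrrbbrbrb: Left { 0,1/16,3/32,13/128,53/512 }, Right { 27/256,7/64,1/8,1/4,1/2,1 } so simplest 107/1024
brrrrbbrbrbr: Left { 0,1/16,3/32,13/128,53/512 }, Right { 107/1024,27/256,7/64,1/8,1/4,1/2,1 } so simplest 213/2048
brrrrbbrbrbrr: Left { 0,1/16,3/32,13/128,53/512 }, Right { 213/2048,107/1024,27/256,7/64,1/8,1/4,1/2,1 } so simplest 425/4096
brrrrbbrbrbrrb: Left { 0,1/16,3/32,13/128,53/512,425/4096 }, Right { 213/2048,107/1024,27/256,7/64,1/8,1/4,1/2,1 } so simplest 851/8192
brrrrbbrbrbrrbb: Left { 0,1/16,3/32,13/128,53/512,425/4096,851/8192 }, Right { 213/2048,107/1024,27/256,7/64,1/8,1/4,1/2,1 } so simplest 1703/16384

1703/16384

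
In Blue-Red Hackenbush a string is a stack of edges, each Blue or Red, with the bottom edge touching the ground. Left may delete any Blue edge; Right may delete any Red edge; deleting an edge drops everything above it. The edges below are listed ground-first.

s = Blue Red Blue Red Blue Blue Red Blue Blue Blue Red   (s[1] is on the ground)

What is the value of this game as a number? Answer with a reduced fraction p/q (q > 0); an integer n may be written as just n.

733/1024

val_1 [B]  L=[0]  R=[(no moves)]  → 1
val_2 [BR]  L=[0]  R=[1]  → 1/2
val_3 [BRB]  L=[0, 1/2]  R=[1]  → 3/4
val_4 [BRBR]  L=[0, 1/2]  R=[3/4, 1]  → 5/8
val_5 [BRBRB]  L=[0, 1/2, 5/8]  R=[3/4, 1]  → 11/16
val_6 [BRBRBB]  L=[0, 1/2, 5/8, 11/16]  R=[3/4, 1]  → 23/32
val_7 [BRBRBBR]  L=[0, 1/2, 5/8, 11/16]  R=[23/32, 3/4, 1]  → 45/64
val_8 [BRBRBBRB]  L=[0, 1/2, 5/8, 11/16, 45/64]  R=[23/32, 3/4, 1]  → 91/128
val_9 [BRBRBBRBB]  L=[0, 1/2, 5/8, 11/16, 45/64, 91/128]  R=[23/32, 3/4, 1]  → 183/256
val_10 [BRBRBBRBBB]  L=[0, 1/2, 5/8, 11/16, 45/64, 91/128, 183/256]  R=[23/32, 3/4, 1]  → 367/512
val_11 [BRBRBBRBBBR]  L=[0, 1/2, 5/8, 11/16, 45/64, 91/128, 183/256]  R=[367/512, 23/32, 3/4, 1]  → 733/1024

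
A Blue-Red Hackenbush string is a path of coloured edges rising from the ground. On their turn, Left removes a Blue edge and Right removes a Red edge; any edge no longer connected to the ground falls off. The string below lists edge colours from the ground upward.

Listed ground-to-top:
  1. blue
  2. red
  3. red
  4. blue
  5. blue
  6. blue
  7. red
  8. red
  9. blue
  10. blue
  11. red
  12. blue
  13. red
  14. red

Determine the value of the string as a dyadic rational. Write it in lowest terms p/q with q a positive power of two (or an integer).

1 of 14 · b · max L 0 · min R +∞ → 1
2 of 14 · br · max L 0 · min R 1 → 1/2
3 of 14 · brr · max L 0 · min R 1/2 → 1/4
4 of 14 · brrb · max L 1/4 · min R 1/2 → 3/8
5 of 14 · brrbb · max L 3/8 · min R 1/2 → 7/16
6 of 14 · brrbbb · max L 7/16 · min R 1/2 → 15/32
7 of 14 · brrbbbr · max L 7/16 · min R 15/32 → 29/64
8 of 14 · brrbbbrr · max L 7/16 · min R 29/64 → 57/128
9 of 14 · brrbbbrrb · max L 57/128 · min R 29/64 → 115/256
10 of 14 · brrbbbrrbb · max L 115/256 · min R 29/64 → 231/512
11 of 14 · brrbbbrrbbr · max L 115/256 · min R 231/512 → 461/1024
12 of 14 · brrbbbrrbbrb · max L 461/1024 · min R 231/512 → 923/2048
13 of 14 · brrbbbrrbbrbr · max L 461/1024 · min R 923/2048 → 1845/4096
14 of 14 · brrbbbrrbbrbrr · max L 461/1024 · min R 1845/4096 → 3689/8192

3689/8192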